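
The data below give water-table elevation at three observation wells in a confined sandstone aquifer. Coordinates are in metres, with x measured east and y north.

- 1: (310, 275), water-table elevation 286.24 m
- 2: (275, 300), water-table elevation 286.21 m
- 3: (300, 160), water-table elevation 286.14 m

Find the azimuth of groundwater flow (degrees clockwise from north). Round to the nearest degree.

242°

With h = a·x + b·y + c and 1 as origin, the differences give:
  (-35)·a + 25·b = -0.03
  (-10)·a + (-115)·b = -0.10
Eliminate b (×(-115) and ×25, subtract): 4275·a = 5.950 → a = ∂h/∂x = +0.001392
Back-substitute: b = ∂h/∂y = +0.0007485.
Flow direction (−∇h) has components (-0.001392 E, -0.0007485 N).
Azimuth = atan2(E, N) = atan2(-0.001392, -0.0007485) = 241.7° ≈ 242°.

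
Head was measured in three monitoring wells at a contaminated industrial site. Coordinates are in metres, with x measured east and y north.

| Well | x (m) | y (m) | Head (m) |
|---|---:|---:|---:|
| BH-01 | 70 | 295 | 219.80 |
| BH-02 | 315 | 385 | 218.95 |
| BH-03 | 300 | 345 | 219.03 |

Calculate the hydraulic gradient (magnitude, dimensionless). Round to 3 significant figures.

Differences from BH-01: to BH-02 (Δx, Δy, Δh) = (245, 90, -0.85); to BH-03 = (230, 50, -0.77).
Solve a·Δx + b·Δy = Δh: det = 245·50 − 230·90 = -8450.
∂h/∂x = [(-0.85)·50 − (-0.77)·90] / -8450 = -0.003172
∂h/∂y = [245·(-0.77) − 230·(-0.85)] / -8450 = -0.0008107
|∇h| = √(-0.003172² + -0.0008107²) = 0.003274

0.00327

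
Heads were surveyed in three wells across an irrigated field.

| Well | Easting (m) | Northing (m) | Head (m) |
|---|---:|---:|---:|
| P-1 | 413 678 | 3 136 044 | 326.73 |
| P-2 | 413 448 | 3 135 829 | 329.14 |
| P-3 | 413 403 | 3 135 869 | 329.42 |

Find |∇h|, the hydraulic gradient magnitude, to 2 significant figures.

Taking P-1 as reference: P-2−P-1 = (-230, -215, +2.41); P-3−P-1 = (-275, -175, +2.69).
Determinant of the coordinate differences = (-230)·(-175) − (-275)·(-215) = -18875.
∂h/∂x = [(+2.41)·(-175) − (+2.69)·(-215)] / -18875 = -0.008297
∂h/∂y = [(-230)·(+2.69) − (-275)·(+2.41)] / -18875 = -0.002334
|∇h| = √(-0.008297² + -0.002334²) = 0.008619

0.0086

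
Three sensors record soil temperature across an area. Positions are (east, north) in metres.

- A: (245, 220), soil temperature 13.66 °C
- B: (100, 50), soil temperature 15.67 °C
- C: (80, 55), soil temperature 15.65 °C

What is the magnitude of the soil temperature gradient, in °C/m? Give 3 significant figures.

0.0106 °C/m

Three-point gradient (reference A): Δ to B = (-145, -170, +2.01), Δ to C = (-165, -165, +1.99).
∂T/∂x = -0.001612, ∂T/∂y = -0.01045 (det = -4125).
|∇f| = √(-0.001612² + -0.01045²) = 0.01057 °C/m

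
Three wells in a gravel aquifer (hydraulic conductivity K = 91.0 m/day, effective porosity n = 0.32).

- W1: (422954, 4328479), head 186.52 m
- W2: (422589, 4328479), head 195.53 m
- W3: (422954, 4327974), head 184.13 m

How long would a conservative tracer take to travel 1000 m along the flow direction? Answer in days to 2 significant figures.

∂h/∂x = (195.53 − 186.52) / (422589 − 422954) = -0.02468
∂h/∂y = (184.13 − 186.52) / (4327974 − 4328479) = +0.004733
|∇h| = √(-0.02468² + 0.004733²) = 0.02513
Seepage velocity v = K·i/n = 91.0 × 0.02513 / 0.32 = 7.146 m/day.
t = 1000 / 7.146 = 139.9 days.

140 days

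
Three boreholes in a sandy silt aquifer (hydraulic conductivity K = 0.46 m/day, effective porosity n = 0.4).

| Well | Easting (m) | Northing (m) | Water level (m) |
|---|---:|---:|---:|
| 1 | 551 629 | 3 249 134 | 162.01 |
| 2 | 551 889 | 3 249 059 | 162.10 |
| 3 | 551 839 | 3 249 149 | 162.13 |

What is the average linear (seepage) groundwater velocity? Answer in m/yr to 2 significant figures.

Three-point gradient (reference 1): Δ to 2 = (260, -75, +0.09), Δ to 3 = (210, 15, +0.12).
∂h/∂x = +0.0005267, ∂h/∂y = +0.0006260 (det = 19650).
|∇h| = √(0.0005267² + 0.0006260²) = 0.0008181
Seepage velocity v = K·i/n = 0.46 × 0.0008181 / 0.4 = 0.0009408 m/day = 0.3436 m/yr.

0.34 m/yr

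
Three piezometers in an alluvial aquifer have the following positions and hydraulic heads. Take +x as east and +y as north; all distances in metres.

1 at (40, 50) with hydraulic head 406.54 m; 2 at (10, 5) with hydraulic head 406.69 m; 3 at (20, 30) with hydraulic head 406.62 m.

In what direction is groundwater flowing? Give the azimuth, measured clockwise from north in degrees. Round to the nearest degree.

045°

With h = a·x + b·y + c and 1 as origin, the differences give:
  (-30)·a + (-45)·b = +0.15
  (-20)·a + (-20)·b = +0.08
Eliminate b (×(-20) and ×(-45), subtract): -300·a = 0.600 → a = ∂h/∂x = -0.002000
Back-substitute: b = ∂h/∂y = -0.002000.
Flow direction (−∇h) has components (+0.002000 E, +0.002000 N).
Azimuth = atan2(E, N) = atan2(+0.002000, +0.002000) = 45.0° ≈ 045°.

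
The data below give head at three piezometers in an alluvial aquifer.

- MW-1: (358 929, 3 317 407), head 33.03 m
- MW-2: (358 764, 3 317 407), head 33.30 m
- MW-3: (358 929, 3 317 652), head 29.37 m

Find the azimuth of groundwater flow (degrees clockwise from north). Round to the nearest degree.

∂h/∂x = (33.30 − 33.03) / (358764 − 358929) = -0.001636
∂h/∂y = (29.37 − 33.03) / (3317652 − 3317407) = -0.01494
Flow direction (−∇h) has components (+0.001636 E, +0.01494 N).
Azimuth = atan2(E, N) = atan2(+0.001636, +0.01494) = 6.3° ≈ 006°.

006°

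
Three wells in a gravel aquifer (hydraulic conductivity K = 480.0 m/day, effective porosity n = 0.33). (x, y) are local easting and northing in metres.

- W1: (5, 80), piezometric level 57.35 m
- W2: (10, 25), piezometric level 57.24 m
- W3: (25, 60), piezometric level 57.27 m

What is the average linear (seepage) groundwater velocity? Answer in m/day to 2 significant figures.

4.1 m/day

With h = a·x + b·y + c and W1 as origin, the differences give:
  5·a + (-55)·b = -0.11
  20·a + (-20)·b = -0.08
Eliminate b (×(-20) and ×(-55), subtract): 1000·a = -2.200 → a = ∂h/∂x = -0.002200
Back-substitute: b = ∂h/∂y = +0.001800.
|∇h| = √(-0.002200² + 0.001800²) = 0.002843
Seepage velocity v = K·i/n = 480.0 × 0.002843 / 0.33 = 4.135 m/day.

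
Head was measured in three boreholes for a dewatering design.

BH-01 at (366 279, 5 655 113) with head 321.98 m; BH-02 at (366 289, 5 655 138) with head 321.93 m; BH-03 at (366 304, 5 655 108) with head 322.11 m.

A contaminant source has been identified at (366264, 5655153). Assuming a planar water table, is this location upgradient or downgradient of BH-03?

With h = a·x + b·y + c and BH-01 as origin, the differences give:
  10·a + 25·b = -0.05
  25·a + (-5)·b = +0.13
Eliminate b (×(-5) and ×25, subtract): -675·a = -3.000 → a = ∂h/∂x = +0.004444
Back-substitute: b = ∂h/∂y = -0.003778.
Head at (366264, 5655153) = 321.98 + (+0.004444)·(-15) + (-0.003778)·(40) = 321.76 m.
That is lower than the 322.11 m at BH-03, so the point is downgradient.

downgradient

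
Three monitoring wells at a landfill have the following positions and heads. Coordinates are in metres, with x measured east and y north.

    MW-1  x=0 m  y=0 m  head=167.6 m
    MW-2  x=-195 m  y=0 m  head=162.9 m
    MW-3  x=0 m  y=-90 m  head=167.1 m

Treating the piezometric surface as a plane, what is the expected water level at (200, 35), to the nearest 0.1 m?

∂h/∂x = (162.9 − 167.6) / (-195 − 0) = +0.02410
∂h/∂y = (167.1 − 167.6) / (-90 − 0) = +0.005556
h(200, 35) = 167.6 + (+0.02410)·(200) + (+0.005556)·(35) = 167.6 +4.821 +0.194 = 172.615 m.

172.6 m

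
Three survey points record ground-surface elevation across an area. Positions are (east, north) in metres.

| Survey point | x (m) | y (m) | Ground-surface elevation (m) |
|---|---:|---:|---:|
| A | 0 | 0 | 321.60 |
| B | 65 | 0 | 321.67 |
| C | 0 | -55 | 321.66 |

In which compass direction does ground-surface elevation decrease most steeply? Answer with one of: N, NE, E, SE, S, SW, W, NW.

NW

∂z/∂x = (321.67 − 321.60) / (65 − 0) = +0.001077
∂z/∂y = (321.66 − 321.60) / (-55 − 0) = -0.001091
Steepest decrease is along −∇f = (-0.001077 E, +0.001091 N) → northwest.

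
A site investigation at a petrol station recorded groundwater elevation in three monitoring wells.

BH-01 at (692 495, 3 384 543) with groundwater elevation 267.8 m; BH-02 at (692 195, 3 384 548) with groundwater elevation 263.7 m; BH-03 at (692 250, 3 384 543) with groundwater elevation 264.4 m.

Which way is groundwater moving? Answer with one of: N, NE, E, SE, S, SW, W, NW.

With h = a·x + b·y + c and BH-01 as origin, the differences give:
  (-300)·a + 5·b = -4.1
  (-245)·a + 0·b = -3.4
Eliminate b (×0 and ×5, subtract): 1225·a = 17.00 → a = ∂h/∂x = +0.01388
Back-substitute: b = ∂h/∂y = +0.01265.
Flow = −∇h = (-0.01388 east, -0.01265 north), which points southwest.

SW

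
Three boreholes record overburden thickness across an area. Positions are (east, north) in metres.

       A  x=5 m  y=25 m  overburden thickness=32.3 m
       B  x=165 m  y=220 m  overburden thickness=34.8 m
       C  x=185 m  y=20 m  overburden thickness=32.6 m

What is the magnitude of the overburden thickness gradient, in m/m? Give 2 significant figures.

Differences from A: to B (Δx, Δy, Δh) = (160, 195, +2.5); to C = (180, -5, +0.3).
Determinant of the coordinate differences = 160·(-5) − 180·195 = -35900.
∂d/∂x = [(+2.5)·(-5) − (+0.3)·195] / -35900 = +0.001978
∂d/∂y = [160·(+0.3) − 180·(+2.5)] / -35900 = +0.01120
|∇f| = √(0.001978² + 0.01120²) = 0.01137 m/m

0.011 m/m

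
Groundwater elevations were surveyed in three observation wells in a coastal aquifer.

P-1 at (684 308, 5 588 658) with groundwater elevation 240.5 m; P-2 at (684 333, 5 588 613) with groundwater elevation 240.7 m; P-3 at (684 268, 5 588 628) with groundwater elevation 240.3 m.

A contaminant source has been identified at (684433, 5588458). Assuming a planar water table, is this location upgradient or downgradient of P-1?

upgradient

Taking P-1 as reference: P-2−P-1 = (25, -45, +0.2); P-3−P-1 = (-40, -30, -0.2).
Determinant of the coordinate differences = 25·(-30) − (-40)·(-45) = -2550.
∂h/∂x = [(+0.2)·(-30) − (-0.2)·(-45)] / -2550 = +0.005882
∂h/∂y = [25·(-0.2) − (-40)·(+0.2)] / -2550 = -0.001176
Head at (684433, 5588458) = 240.5 + (+0.005882)·(125) + (-0.001176)·(-200) = 241.47 m.
That is higher than the 240.5 m at P-1, so the point is upgradient.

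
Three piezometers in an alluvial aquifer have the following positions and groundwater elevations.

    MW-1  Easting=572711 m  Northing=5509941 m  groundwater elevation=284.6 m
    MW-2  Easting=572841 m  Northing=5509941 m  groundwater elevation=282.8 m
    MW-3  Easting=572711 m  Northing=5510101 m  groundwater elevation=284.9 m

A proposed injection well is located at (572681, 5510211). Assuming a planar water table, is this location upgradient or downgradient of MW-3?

upgradient

∂h/∂x = (282.8 − 284.6) / (572841 − 572711) = -0.01385
∂h/∂y = (284.9 − 284.6) / (5510101 − 5509941) = +0.001875
Head at (572681, 5510211) = 284.6 + (-0.01385)·(-30) + (+0.001875)·(270) = 285.52 m.
That is higher than the 284.9 m at MW-3, so the point is upgradient.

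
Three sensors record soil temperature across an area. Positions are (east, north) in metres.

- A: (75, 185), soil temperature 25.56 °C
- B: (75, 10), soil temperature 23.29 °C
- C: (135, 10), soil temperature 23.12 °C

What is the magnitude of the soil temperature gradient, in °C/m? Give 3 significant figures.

0.0133 °C/m

Three-point gradient (reference A): Δ to B = (0, -175, -2.27), Δ to C = (60, -175, -2.44).
∂T/∂x = -0.002833, ∂T/∂y = +0.01297 (det = 10500).
|∇f| = √(-0.002833² + 0.01297²) = 0.01328 °C/m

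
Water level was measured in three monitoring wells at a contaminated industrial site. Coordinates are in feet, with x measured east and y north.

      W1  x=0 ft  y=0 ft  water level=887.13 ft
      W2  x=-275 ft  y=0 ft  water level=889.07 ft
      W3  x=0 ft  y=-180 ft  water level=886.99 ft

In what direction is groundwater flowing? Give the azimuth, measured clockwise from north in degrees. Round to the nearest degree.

∂h/∂x = (889.07 − 887.13) / (-275 − 0) = -0.007055
∂h/∂y = (886.99 − 887.13) / (-180 − 0) = +0.0007778
Flow direction (−∇h) has components (+0.007055 E, -0.0007778 N).
Azimuth = atan2(E, N) = atan2(+0.007055, -0.0007778) = 96.3° ≈ 096°.

096°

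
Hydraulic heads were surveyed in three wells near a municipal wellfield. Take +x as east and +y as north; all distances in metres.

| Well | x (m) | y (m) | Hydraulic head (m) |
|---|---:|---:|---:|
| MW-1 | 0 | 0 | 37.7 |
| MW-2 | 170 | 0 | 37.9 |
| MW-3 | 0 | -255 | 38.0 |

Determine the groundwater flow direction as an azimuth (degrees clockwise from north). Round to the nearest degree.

315°

∂h/∂x = (37.9 − 37.7) / (170 − 0) = +0.001176
∂h/∂y = (38.0 − 37.7) / (-255 − 0) = -0.001176
Flow direction (−∇h) has components (-0.001176 E, +0.001176 N).
Azimuth = atan2(E, N) = atan2(-0.001176, +0.001176) = 315.0° ≈ 315°.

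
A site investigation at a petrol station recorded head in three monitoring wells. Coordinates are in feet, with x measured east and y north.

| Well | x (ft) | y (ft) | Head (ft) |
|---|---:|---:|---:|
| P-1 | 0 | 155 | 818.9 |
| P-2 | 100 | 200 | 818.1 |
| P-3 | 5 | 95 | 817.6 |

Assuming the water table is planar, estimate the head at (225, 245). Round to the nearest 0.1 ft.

With h = a·x + b·y + c and P-1 as origin, the differences give:
  100·a + 45·b = -0.8
  5·a + (-60)·b = -1.3
Eliminate b (×(-60) and ×45, subtract): -6225·a = 106.50 → a = ∂h/∂x = -0.01711
Back-substitute: b = ∂h/∂y = +0.02024.
h(225, 245) = 818.9 + (-0.01711)·(225) + (+0.02024)·(90) = 818.9 -3.849 +1.822 = 816.872 ft.

816.9 ft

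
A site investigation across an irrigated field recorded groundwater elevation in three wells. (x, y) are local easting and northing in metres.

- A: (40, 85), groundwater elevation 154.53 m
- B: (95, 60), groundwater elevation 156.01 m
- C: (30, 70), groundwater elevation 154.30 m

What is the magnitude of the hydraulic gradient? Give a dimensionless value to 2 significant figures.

0.026

With h = a·x + b·y + c and A as origin, the differences give:
  55·a + (-25)·b = +1.48
  (-10)·a + (-15)·b = -0.23
Eliminate b (×(-15) and ×(-25), subtract): -1075·a = -27.950 → a = ∂h/∂x = +0.02600
Back-substitute: b = ∂h/∂y = -0.002000.
|∇h| = √(0.02600² + -0.002000²) = 0.02608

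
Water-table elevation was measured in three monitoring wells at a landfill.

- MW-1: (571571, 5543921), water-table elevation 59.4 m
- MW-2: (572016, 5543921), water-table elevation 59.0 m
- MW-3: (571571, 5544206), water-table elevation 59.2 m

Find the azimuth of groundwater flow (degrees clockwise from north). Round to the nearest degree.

052°

∂h/∂x = (59.0 − 59.4) / (572016 − 571571) = -0.0008989
∂h/∂y = (59.2 − 59.4) / (5544206 − 5543921) = -0.0007018
Flow direction (−∇h) has components (+0.0008989 E, +0.0007018 N).
Azimuth = atan2(E, N) = atan2(+0.0008989, +0.0007018) = 52.0° ≈ 052°.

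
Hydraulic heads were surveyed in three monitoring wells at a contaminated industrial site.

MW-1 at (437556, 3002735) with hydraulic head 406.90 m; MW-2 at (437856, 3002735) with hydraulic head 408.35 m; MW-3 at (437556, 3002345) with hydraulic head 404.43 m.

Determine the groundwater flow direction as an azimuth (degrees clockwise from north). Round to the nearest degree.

∂h/∂x = (408.35 − 406.90) / (437856 − 437556) = +0.004833
∂h/∂y = (404.43 − 406.90) / (3002345 − 3002735) = +0.006333
Flow direction (−∇h) has components (-0.004833 E, -0.006333 N).
Azimuth = atan2(E, N) = atan2(-0.004833, -0.006333) = 217.3° ≈ 217°.

217°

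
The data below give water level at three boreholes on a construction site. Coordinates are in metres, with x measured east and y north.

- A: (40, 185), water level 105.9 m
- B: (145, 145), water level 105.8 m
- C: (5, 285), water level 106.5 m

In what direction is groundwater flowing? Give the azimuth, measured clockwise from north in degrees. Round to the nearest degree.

193°

With h = a·x + b·y + c and A as origin, the differences give:
  105·a + (-40)·b = -0.1
  (-35)·a + 100·b = +0.6
Eliminate b (×100 and ×(-40), subtract): 9100·a = 14.00 → a = ∂h/∂x = +0.001538
Back-substitute: b = ∂h/∂y = +0.006538.
Flow direction (−∇h) has components (-0.001538 E, -0.006538 N).
Azimuth = atan2(E, N) = atan2(-0.001538, -0.006538) = 193.2° ≈ 193°.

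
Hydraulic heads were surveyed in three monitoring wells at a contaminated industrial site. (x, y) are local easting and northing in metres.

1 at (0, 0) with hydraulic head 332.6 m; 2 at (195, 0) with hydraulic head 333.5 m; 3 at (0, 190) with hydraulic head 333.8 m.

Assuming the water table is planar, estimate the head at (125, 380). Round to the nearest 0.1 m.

335.6 m

∂h/∂x = (333.5 − 332.6) / (195 − 0) = +0.004615
∂h/∂y = (333.8 − 332.6) / (190 − 0) = +0.006316
h(125, 380) = 332.6 + (+0.004615)·(125) + (+0.006316)·(380) = 332.6 +0.577 +2.400 = 335.577 m.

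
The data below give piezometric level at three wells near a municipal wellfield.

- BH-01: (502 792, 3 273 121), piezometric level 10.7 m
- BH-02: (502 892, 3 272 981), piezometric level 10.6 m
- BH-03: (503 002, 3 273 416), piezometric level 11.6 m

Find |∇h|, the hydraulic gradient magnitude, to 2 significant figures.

Taking BH-01 as reference: BH-02−BH-01 = (100, -140, -0.1); BH-03−BH-01 = (210, 295, +0.9).
Solve a·Δx + b·Δy = Δh: det = 100·295 − 210·(-140) = 58900.
∂h/∂x = [(-0.1)·295 − (+0.9)·(-140)] / 58900 = +0.001638
∂h/∂y = [100·(+0.9) − 210·(-0.1)] / 58900 = +0.001885
|∇h| = √(0.001638² + 0.001885²) = 0.002497

0.0025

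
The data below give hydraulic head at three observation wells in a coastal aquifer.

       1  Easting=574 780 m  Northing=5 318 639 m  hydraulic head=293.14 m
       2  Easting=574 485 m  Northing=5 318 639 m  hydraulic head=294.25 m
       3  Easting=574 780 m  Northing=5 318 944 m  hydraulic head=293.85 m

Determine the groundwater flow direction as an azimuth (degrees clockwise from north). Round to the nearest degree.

122°

∂h/∂x = (294.25 − 293.14) / (574485 − 574780) = -0.003763
∂h/∂y = (293.85 − 293.14) / (5318944 − 5318639) = +0.002328
Flow direction (−∇h) has components (+0.003763 E, -0.002328 N).
Azimuth = atan2(E, N) = atan2(+0.003763, -0.002328) = 121.7° ≈ 122°.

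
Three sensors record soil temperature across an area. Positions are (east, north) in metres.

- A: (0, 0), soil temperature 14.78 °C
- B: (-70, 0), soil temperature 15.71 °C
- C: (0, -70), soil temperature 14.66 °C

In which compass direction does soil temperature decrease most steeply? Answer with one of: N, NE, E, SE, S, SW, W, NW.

E

∂T/∂x = (15.71 − 14.78) / (-70 − 0) = -0.01329
∂T/∂y = (14.66 − 14.78) / (-70 − 0) = +0.001714
Steepest decrease is along −∇f = (+0.01329 E, -0.001714 N) → east.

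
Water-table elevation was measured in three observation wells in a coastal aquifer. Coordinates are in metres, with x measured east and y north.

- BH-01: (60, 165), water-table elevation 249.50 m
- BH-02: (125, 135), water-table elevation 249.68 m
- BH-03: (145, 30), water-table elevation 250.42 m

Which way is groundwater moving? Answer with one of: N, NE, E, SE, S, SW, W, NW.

N

With h = a·x + b·y + c and BH-01 as origin, the differences give:
  65·a + (-30)·b = +0.18
  85·a + (-135)·b = +0.92
Eliminate b (×(-135) and ×(-30), subtract): -6225·a = 3.300 → a = ∂h/∂x = -0.0005301
Back-substitute: b = ∂h/∂y = -0.007149.
Flow = −∇h = (+0.0005301 east, +0.007149 north), which points north.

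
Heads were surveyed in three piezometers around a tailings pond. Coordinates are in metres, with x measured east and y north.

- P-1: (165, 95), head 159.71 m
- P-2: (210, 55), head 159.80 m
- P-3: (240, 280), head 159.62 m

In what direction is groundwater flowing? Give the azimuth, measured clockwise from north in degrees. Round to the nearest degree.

310°

With h = a·x + b·y + c and P-1 as origin, the differences give:
  45·a + (-40)·b = +0.09
  75·a + 185·b = -0.09
Eliminate b (×185 and ×(-40), subtract): 11325·a = 13.050 → a = ∂h/∂x = +0.001152
Back-substitute: b = ∂h/∂y = -0.0009536.
Flow direction (−∇h) has components (-0.001152 E, +0.0009536 N).
Azimuth = atan2(E, N) = atan2(-0.001152, +0.0009536) = 309.6° ≈ 310°.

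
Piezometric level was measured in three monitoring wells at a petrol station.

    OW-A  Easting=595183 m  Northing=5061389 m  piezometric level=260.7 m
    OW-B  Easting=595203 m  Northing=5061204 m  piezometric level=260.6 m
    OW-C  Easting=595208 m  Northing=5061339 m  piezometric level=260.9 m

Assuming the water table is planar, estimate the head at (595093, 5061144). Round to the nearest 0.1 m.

259.2 m

Three-point gradient (reference OW-A): Δ to OW-B = (20, -185, -0.1), Δ to OW-C = (25, -50, +0.2).
∂h/∂x = +0.01159, ∂h/∂y = +0.001793 (det = 3625).
h(595093, 5061144) = 260.7 + (+0.01159)·(-90) + (+0.001793)·(-245) = 260.7 -1.043 -0.439 = 259.218 m.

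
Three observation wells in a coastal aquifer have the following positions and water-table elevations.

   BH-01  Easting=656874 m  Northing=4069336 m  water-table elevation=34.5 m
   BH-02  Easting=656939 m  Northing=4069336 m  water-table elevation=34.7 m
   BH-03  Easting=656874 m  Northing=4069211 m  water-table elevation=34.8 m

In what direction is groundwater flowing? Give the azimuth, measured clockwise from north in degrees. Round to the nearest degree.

308°

∂h/∂x = (34.7 − 34.5) / (656939 − 656874) = +0.003077
∂h/∂y = (34.8 − 34.5) / (4069211 − 4069336) = -0.002400
Flow direction (−∇h) has components (-0.003077 E, +0.002400 N).
Azimuth = atan2(E, N) = atan2(-0.003077, +0.002400) = 308.0° ≈ 308°.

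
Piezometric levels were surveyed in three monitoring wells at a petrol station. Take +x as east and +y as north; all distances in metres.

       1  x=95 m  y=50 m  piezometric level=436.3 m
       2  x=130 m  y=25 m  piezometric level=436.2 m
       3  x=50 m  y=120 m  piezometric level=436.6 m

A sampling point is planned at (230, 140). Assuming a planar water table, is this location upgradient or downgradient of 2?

Taking 1 as reference: 2−1 = (35, -25, -0.1); 3−1 = (-45, 70, +0.3).
Determinant of the coordinate differences = 35·70 − (-45)·(-25) = 1325.
∂h/∂x = [(-0.1)·70 − (+0.3)·(-25)] / 1325 = +0.0003774
∂h/∂y = [35·(+0.3) − (-45)·(-0.1)] / 1325 = +0.004528
Head at (230, 140) = 436.3 + (+0.0003774)·(135) + (+0.004528)·(90) = 436.76 m.
That is higher than the 436.2 m at 2, so the point is upgradient.

upgradient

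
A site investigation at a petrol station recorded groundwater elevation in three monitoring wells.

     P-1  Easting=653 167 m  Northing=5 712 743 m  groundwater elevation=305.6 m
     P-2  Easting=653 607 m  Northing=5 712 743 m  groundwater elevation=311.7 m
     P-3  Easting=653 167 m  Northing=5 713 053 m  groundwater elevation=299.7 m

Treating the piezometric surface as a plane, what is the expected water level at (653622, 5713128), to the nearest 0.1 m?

304.6 m

∂h/∂x = (311.7 − 305.6) / (653607 − 653167) = +0.01386
∂h/∂y = (299.7 − 305.6) / (5713053 − 5712743) = -0.01903
h(653622, 5713128) = 305.6 + (+0.01386)·(455) + (-0.01903)·(385) = 305.6 +6.308 -7.327 = 304.581 m.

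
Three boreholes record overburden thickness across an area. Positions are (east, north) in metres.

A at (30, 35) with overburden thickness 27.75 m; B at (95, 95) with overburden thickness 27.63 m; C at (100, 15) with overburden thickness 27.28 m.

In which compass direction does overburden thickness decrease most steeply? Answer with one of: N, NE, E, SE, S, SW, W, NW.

Three-point gradient (reference A): Δ to B = (65, 60, -0.12), Δ to C = (70, -20, -0.47).
∂d/∂x = -0.005564, ∂d/∂y = +0.004027 (det = -5500).
Steepest decrease is along −∇f = (+0.005564 E, -0.004027 N) → southeast.

SE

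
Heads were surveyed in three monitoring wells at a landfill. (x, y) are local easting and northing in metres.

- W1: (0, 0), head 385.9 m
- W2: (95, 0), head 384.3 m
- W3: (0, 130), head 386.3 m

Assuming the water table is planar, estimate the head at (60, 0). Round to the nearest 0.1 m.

∂h/∂x = (384.3 − 385.9) / (95 − 0) = -0.01684
∂h/∂y = (386.3 − 385.9) / (130 − 0) = +0.003077
h(60, 0) = 385.9 + (-0.01684)·(60) + (+0.003077)·(0) = 385.9 -1.011 +0.000 = 384.889 m.

384.9 m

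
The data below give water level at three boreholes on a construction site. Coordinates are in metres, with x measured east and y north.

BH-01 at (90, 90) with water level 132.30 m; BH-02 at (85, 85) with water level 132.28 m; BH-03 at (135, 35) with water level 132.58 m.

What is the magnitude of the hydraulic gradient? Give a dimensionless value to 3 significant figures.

Differences from BH-01: to BH-02 (Δx, Δy, Δh) = (-5, -5, -0.02); to BH-03 = (45, -55, +0.28).
Solve a·Δx + b·Δy = Δh: det = (-5)·(-55) − 45·(-5) = 500.
∂h/∂x = [(-0.02)·(-55) − (+0.28)·(-5)] / 500 = +0.005000
∂h/∂y = [(-5)·(+0.28) − 45·(-0.02)] / 500 = -0.0010000
|∇h| = √(0.005000² + -0.0010000²) = 0.005099

0.00510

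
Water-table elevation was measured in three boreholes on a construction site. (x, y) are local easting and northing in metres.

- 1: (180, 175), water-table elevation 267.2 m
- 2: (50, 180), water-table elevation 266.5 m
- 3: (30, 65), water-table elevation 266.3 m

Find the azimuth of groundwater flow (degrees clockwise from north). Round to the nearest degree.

262°

With h = a·x + b·y + c and 1 as origin, the differences give:
  (-130)·a + 5·b = -0.7
  (-150)·a + (-110)·b = -0.9
Eliminate b (×(-110) and ×5, subtract): 15050·a = 81.50 → a = ∂h/∂x = +0.005415
Back-substitute: b = ∂h/∂y = +0.0007973.
Flow direction (−∇h) has components (-0.005415 E, -0.0007973 N).
Azimuth = atan2(E, N) = atan2(-0.005415, -0.0007973) = 261.6° ≈ 262°.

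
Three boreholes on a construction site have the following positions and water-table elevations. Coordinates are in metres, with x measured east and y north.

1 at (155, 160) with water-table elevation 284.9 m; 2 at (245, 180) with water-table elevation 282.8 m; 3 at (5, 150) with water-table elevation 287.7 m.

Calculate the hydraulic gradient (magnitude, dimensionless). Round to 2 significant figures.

Taking 1 as reference: 2−1 = (90, 20, -2.1); 3−1 = (-150, -10, +2.8).
Solve a·Δx + b·Δy = Δh: det = 90·(-10) − (-150)·20 = 2100.
∂h/∂x = [(-2.1)·(-10) − (+2.8)·20] / 2100 = -0.01667
∂h/∂y = [90·(+2.8) − (-150)·(-2.1)] / 2100 = -0.03000
|∇h| = √(-0.01667² + -0.03000²) = 0.03432

0.034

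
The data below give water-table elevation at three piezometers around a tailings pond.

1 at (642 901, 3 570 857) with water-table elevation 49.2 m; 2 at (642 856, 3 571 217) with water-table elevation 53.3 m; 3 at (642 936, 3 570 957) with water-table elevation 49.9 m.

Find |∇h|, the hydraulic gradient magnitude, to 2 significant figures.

With h = a·x + b·y + c and 1 as origin, the differences give:
  (-45)·a + 360·b = +4.1
  35·a + 100·b = +0.7
Eliminate b (×100 and ×360, subtract): -17100·a = 158.00 → a = ∂h/∂x = -0.009240
Back-substitute: b = ∂h/∂y = +0.01023.
|∇h| = √(-0.009240² + 0.01023²) = 0.01379

0.014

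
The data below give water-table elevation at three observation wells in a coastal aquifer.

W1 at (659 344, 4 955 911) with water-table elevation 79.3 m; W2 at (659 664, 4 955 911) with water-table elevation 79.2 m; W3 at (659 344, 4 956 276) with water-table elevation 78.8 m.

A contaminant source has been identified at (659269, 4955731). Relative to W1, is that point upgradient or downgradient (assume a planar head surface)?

upgradient

∂h/∂x = (79.2 − 79.3) / (659664 − 659344) = -0.0003125
∂h/∂y = (78.8 − 79.3) / (4956276 − 4955911) = -0.001370
Head at (659269, 4955731) = 79.3 + (-0.0003125)·(-75) + (-0.001370)·(-180) = 79.57 m.
That is higher than the 79.3 m at W1, so the point is upgradient.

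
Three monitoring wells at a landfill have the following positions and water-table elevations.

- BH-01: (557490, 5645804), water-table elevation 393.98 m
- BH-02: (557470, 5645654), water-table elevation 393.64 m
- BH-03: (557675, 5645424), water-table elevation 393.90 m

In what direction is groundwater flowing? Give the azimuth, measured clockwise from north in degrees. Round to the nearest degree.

241°

With h = a·x + b·y + c and BH-01 as origin, the differences give:
  (-20)·a + (-150)·b = -0.34
  185·a + (-380)·b = -0.08
Eliminate b (×(-380) and ×(-150), subtract): 35350·a = 117.200 → a = ∂h/∂x = +0.003315
Back-substitute: b = ∂h/∂y = +0.001825.
Flow direction (−∇h) has components (-0.003315 E, -0.001825 N).
Azimuth = atan2(E, N) = atan2(-0.003315, -0.001825) = 241.2° ≈ 241°.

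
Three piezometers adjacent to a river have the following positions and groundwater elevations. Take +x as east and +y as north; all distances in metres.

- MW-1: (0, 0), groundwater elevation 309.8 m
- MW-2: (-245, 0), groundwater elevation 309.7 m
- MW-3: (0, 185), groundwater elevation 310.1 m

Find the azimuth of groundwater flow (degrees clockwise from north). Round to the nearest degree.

194°

∂h/∂x = (309.7 − 309.8) / (-245 − 0) = +0.0004082
∂h/∂y = (310.1 − 309.8) / (185 − 0) = +0.001622
Flow direction (−∇h) has components (-0.0004082 E, -0.001622 N).
Azimuth = atan2(E, N) = atan2(-0.0004082, -0.001622) = 194.1° ≈ 194°.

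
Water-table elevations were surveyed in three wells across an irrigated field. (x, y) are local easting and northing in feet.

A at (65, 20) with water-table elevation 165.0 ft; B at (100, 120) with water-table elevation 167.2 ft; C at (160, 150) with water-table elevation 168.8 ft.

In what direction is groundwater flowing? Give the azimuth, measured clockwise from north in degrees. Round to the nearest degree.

Differences from A: to B (Δx, Δy, Δh) = (35, 100, +2.2); to C = (95, 130, +3.8).
Determinant of the coordinate differences = 35·130 − 95·100 = -4950.
∂h/∂x = [(+2.2)·130 − (+3.8)·100] / -4950 = +0.01899
∂h/∂y = [35·(+3.8) − 95·(+2.2)] / -4950 = +0.01535
Flow direction (−∇h) has components (-0.01899 E, -0.01535 N).
Azimuth = atan2(E, N) = atan2(-0.01899, -0.01535) = 231.0° ≈ 231°.

231°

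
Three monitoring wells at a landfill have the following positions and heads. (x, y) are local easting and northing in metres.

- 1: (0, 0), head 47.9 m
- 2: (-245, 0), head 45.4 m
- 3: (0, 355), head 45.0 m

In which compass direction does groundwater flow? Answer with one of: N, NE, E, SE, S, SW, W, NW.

NW

∂h/∂x = (45.4 − 47.9) / (-245 − 0) = +0.01020
∂h/∂y = (45.0 − 47.9) / (355 − 0) = -0.008169
Flow = −∇h = (-0.01020 east, +0.008169 north), which points northwest.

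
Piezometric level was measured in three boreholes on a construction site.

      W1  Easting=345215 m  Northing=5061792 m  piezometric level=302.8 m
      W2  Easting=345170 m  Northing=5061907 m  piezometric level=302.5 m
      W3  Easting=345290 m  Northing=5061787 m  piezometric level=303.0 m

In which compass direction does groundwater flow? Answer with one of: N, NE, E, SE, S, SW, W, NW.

With h = a·x + b·y + c and W1 as origin, the differences give:
  (-45)·a + 115·b = -0.3
  75·a + (-5)·b = +0.2
Eliminate b (×(-5) and ×115, subtract): -8400·a = -21.50 → a = ∂h/∂x = +0.002560
Back-substitute: b = ∂h/∂y = -0.001607.
Flow = −∇h = (-0.002560 east, +0.001607 north), which points northwest.

NW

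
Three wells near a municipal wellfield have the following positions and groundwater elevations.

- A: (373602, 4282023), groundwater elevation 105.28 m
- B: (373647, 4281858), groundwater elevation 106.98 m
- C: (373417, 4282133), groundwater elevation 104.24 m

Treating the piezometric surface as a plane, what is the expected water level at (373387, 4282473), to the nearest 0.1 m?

With h = a·x + b·y + c and A as origin, the differences give:
  45·a + (-165)·b = +1.70
  (-185)·a + 110·b = -1.04
Eliminate b (×110 and ×(-165), subtract): -25575·a = 15.400 → a = ∂h/∂x = -0.0006022
Back-substitute: b = ∂h/∂y = -0.01047.
h(373387, 4282473) = 105.28 + (-0.0006022)·(-215) + (-0.01047)·(450) = 105.28 +0.129 -4.710 = 100.699 m.

100.7 m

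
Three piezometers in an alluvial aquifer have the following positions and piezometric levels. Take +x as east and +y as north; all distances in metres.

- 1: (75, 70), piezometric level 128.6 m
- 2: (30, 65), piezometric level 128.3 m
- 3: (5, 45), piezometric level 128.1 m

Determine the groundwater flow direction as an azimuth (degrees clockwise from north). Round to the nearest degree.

Differences from 1: to 2 (Δx, Δy, Δh) = (-45, -5, -0.3); to 3 = (-70, -25, -0.5).
Determinant of the coordinate differences = (-45)·(-25) − (-70)·(-5) = 775.
∂h/∂x = [(-0.3)·(-25) − (-0.5)·(-5)] / 775 = +0.006452
∂h/∂y = [(-45)·(-0.5) − (-70)·(-0.3)] / 775 = +0.001935
Flow direction (−∇h) has components (-0.006452 E, -0.001935 N).
Azimuth = atan2(E, N) = atan2(-0.006452, -0.001935) = 253.3° ≈ 253°.

253°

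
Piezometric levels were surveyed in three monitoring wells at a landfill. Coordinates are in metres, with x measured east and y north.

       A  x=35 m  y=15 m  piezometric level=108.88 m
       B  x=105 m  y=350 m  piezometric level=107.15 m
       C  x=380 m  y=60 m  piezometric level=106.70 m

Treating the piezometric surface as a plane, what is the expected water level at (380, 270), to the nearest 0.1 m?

Taking A as reference: B−A = (70, 335, -1.73); C−A = (345, 45, -2.18).
Determinant of the coordinate differences = 70·45 − 345·335 = -112425.
∂h/∂x = [(-1.73)·45 − (-2.18)·335] / -112425 = -0.005803
∂h/∂y = [70·(-2.18) − 345·(-1.73)] / -112425 = -0.003952
h(380, 270) = 108.88 + (-0.005803)·(345) + (-0.003952)·(255) = 108.88 -2.002 -1.008 = 105.870 m.

105.9 m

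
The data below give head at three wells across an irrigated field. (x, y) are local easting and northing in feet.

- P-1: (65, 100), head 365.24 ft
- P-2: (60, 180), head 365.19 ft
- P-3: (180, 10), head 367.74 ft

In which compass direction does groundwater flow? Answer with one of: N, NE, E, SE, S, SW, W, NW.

Differences from P-1: to P-2 (Δx, Δy, Δh) = (-5, 80, -0.05); to P-3 = (115, -90, +2.50).
Determinant of the coordinate differences = (-5)·(-90) − 115·80 = -8750.
∂h/∂x = [(-0.05)·(-90) − (+2.50)·80] / -8750 = +0.02234
∂h/∂y = [(-5)·(+2.50) − 115·(-0.05)] / -8750 = +0.0007714
Flow = −∇h = (-0.02234 east, -0.0007714 north), which points west.

W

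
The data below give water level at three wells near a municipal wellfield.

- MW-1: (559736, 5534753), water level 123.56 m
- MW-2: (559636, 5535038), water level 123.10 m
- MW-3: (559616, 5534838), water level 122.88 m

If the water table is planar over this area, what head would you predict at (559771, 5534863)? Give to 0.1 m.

123.8 m

Differences from MW-1: to MW-2 (Δx, Δy, Δh) = (-100, 285, -0.46); to MW-3 = (-120, 85, -0.68).
Solve a·Δx + b·Δy = Δh: det = (-100)·85 − (-120)·285 = 25700.
∂h/∂x = [(-0.46)·85 − (-0.68)·285] / 25700 = +0.006019
∂h/∂y = [(-100)·(-0.68) − (-120)·(-0.46)] / 25700 = +0.0004981
h(559771, 5534863) = 123.56 + (+0.006019)·(35) + (+0.0004981)·(110) = 123.56 +0.211 +0.055 = 123.825 m.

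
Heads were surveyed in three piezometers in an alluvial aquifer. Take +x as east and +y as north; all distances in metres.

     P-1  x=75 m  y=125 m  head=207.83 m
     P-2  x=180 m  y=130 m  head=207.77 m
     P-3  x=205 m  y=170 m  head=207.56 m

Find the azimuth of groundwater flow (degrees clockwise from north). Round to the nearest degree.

004°

With h = a·x + b·y + c and P-1 as origin, the differences give:
  105·a + 5·b = -0.06
  130·a + 45·b = -0.27
Eliminate b (×45 and ×5, subtract): 4075·a = -1.350 → a = ∂h/∂x = -0.0003313
Back-substitute: b = ∂h/∂y = -0.005043.
Flow direction (−∇h) has components (+0.0003313 E, +0.005043 N).
Azimuth = atan2(E, N) = atan2(+0.0003313, +0.005043) = 3.8° ≈ 004°.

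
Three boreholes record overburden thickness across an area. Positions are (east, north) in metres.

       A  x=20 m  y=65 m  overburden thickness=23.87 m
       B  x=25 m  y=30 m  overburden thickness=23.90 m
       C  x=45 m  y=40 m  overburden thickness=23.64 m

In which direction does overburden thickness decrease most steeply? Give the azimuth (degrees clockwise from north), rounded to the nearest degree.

078°

Taking A as reference: B−A = (5, -35, +0.03); C−A = (25, -25, -0.23).
Determinant of the coordinate differences = 5·(-25) − 25·(-35) = 750.
∂d/∂x = [(+0.03)·(-25) − (-0.23)·(-35)] / 750 = -0.01173
∂d/∂y = [5·(-0.23) − 25·(+0.03)] / 750 = -0.002533
Steepest decrease is along −∇f: components (+0.01173 E, +0.002533 N).
Azimuth = atan2(+0.01173, +0.002533) = 77.8° ≈ 078°.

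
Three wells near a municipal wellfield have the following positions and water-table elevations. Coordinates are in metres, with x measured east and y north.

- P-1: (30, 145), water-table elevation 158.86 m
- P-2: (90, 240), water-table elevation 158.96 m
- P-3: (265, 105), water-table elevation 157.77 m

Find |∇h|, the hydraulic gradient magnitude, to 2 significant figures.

0.0054

With h = a·x + b·y + c and P-1 as origin, the differences give:
  60·a + 95·b = +0.10
  235·a + (-40)·b = -1.09
Eliminate b (×(-40) and ×95, subtract): -24725·a = 99.550 → a = ∂h/∂x = -0.004026
Back-substitute: b = ∂h/∂y = +0.003596.
|∇h| = √(-0.004026² + 0.003596²) = 0.005398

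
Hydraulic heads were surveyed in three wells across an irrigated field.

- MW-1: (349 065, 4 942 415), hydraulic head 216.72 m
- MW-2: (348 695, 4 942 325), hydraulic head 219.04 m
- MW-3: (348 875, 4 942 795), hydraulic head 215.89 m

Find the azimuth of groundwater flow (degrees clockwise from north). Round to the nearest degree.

Three-point gradient (reference MW-1): Δ to MW-2 = (-370, -90, +2.32), Δ to MW-3 = (-190, 380, -0.83).
∂h/∂x = -0.005117, ∂h/∂y = -0.004743 (det = -157700).
Flow direction (−∇h) has components (+0.005117 E, +0.004743 N).
Azimuth = atan2(E, N) = atan2(+0.005117, +0.004743) = 47.2° ≈ 047°.

047°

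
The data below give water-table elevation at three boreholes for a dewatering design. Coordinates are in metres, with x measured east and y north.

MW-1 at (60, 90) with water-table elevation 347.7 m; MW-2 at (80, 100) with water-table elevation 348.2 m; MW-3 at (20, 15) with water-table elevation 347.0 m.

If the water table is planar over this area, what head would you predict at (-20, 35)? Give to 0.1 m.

345.8 m

With h = a·x + b·y + c and MW-1 as origin, the differences give:
  20·a + 10·b = +0.5
  (-40)·a + (-75)·b = -0.7
Eliminate b (×(-75) and ×10, subtract): -1100·a = -30.50 → a = ∂h/∂x = +0.02773
Back-substitute: b = ∂h/∂y = -0.005455.
h(-20, 35) = 347.7 + (+0.02773)·(-80) + (-0.005455)·(-55) = 347.7 -2.218 +0.300 = 345.782 m.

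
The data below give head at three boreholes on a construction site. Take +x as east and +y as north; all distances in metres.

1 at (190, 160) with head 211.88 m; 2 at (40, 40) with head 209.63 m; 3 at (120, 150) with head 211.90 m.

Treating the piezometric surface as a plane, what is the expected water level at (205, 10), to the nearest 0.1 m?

208.3 m

Taking 1 as reference: 2−1 = (-150, -120, -2.25); 3−1 = (-70, -10, +0.02).
Solve a·Δx + b·Δy = Δh: det = (-150)·(-10) − (-70)·(-120) = -6900.
∂h/∂x = [(-2.25)·(-10) − (+0.02)·(-120)] / -6900 = -0.003609
∂h/∂y = [(-150)·(+0.02) − (-70)·(-2.25)] / -6900 = +0.02326
h(205, 10) = 211.88 + (-0.003609)·(15) + (+0.02326)·(-150) = 211.88 -0.054 -3.489 = 208.337 m.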